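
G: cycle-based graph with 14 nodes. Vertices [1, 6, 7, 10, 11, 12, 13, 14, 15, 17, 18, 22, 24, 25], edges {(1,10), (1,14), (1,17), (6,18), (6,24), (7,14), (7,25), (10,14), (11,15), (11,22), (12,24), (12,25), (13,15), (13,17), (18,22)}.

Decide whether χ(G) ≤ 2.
The clique on vertices [1, 10, 14] has size 3 > 2, so it alone needs 3 colors.

No, G is not 2-colorable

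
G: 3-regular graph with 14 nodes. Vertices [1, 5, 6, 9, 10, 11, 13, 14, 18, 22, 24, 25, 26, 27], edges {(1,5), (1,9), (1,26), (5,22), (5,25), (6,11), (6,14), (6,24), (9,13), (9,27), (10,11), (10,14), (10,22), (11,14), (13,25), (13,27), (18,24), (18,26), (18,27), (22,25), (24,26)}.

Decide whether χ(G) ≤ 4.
A valid 4-coloring: color 1: [1, 6, 13, 18, 22]; color 2: [5, 9, 10, 26]; color 3: [14, 24, 25, 27]; color 4: [11].
(χ(G) = 3 ≤ 4.)

Yes, G is 4-colorable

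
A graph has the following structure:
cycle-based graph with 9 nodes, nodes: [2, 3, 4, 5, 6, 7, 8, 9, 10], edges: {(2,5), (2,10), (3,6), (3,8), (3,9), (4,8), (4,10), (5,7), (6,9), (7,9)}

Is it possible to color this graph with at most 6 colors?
Yes, G is 6-colorable

A valid 6-coloring: color 1: [2, 3, 4, 7]; color 2: [5, 8, 9, 10]; color 3: [6].
(χ(G) = 3 ≤ 6.)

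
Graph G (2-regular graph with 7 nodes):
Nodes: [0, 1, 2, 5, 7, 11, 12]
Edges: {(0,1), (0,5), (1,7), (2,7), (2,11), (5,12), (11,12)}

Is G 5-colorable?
Yes, G is 5-colorable

A valid 5-coloring: color 1: [0, 7, 11]; color 2: [1, 2, 12]; color 3: [5].
(χ(G) = 3 ≤ 5.)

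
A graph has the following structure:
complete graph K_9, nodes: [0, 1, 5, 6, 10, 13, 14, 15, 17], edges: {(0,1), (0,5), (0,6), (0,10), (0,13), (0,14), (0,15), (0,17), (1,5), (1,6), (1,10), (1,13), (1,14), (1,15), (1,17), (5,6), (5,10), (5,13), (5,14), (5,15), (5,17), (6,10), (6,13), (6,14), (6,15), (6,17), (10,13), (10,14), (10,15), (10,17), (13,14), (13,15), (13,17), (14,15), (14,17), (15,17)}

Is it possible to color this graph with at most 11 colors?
A valid 11-coloring: color 1: [14]; color 2: [6]; color 3: [5]; color 4: [15]; color 5: [0]; color 6: [13]; color 7: [17]; color 8: [1]; color 9: [10].
(χ(G) = 9 ≤ 11.)

Yes, G is 11-colorable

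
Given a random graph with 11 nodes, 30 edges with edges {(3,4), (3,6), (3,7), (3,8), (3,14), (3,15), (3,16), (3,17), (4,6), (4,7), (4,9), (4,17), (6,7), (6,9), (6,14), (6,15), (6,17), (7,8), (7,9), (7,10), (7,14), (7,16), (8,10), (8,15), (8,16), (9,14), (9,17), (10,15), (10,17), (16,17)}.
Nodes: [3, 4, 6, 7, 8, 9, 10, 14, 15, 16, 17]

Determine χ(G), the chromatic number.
Clique number ω(G) = 4 (lower bound: χ ≥ ω).
The clique on [4, 6, 9, 17] has size 4, forcing χ ≥ 4, and the coloring below uses 4 colors, so χ(G) = 4.
A valid 4-coloring: color 1: [7, 15, 17]; color 2: [3, 9, 10]; color 3: [6, 8]; color 4: [4, 14, 16].

χ(G) = 4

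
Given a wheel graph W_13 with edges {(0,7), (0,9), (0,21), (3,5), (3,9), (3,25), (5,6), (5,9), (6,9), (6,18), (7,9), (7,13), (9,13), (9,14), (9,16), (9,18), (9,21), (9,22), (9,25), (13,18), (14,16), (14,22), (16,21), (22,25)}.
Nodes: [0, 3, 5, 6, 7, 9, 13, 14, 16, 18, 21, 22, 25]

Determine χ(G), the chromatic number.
Clique number ω(G) = 3 (lower bound: χ ≥ ω).
The clique on [0, 9, 21] has size 3, forcing χ ≥ 3, and the coloring below uses 3 colors, so χ(G) = 3.
A valid 3-coloring: color 1: [9]; color 2: [5, 7, 14, 18, 21, 25]; color 3: [0, 3, 6, 13, 16, 22].

χ(G) = 3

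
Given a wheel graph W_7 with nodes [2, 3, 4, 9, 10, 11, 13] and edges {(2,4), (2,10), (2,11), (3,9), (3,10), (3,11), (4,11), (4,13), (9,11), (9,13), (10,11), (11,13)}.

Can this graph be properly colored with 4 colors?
Yes, G is 4-colorable

A valid 4-coloring: color 1: [11]; color 2: [4, 9, 10]; color 3: [2, 3, 13].
(χ(G) = 3 ≤ 4.)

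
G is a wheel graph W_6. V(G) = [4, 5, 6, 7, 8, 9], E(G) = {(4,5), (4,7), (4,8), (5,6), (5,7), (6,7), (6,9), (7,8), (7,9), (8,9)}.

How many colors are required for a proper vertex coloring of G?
Clique number ω(G) = 3 (lower bound: χ ≥ ω).
Odd cycle [8, 9, 6, 5, 4] needs 3 colors (χ ≥ 3).
Vertex 7 is adjacent to every vertex of [4, 5, 6, 8, 9], which already need 3 colors among themselves, so 7 needs a new color (χ ≥ 4).
The coloring below uses 4 colors, so χ(G) = 4.
A valid 4-coloring: color 1: [7]; color 2: [5, 8]; color 3: [4, 9]; color 4: [6].

χ(G) = 4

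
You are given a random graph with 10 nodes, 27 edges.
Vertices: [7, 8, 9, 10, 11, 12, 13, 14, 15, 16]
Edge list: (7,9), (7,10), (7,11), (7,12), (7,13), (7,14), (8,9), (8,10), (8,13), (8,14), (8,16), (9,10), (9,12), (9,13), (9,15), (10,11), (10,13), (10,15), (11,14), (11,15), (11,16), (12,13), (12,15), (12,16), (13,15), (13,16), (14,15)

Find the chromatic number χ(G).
Clique number ω(G) = 4 (lower bound: χ ≥ ω).
The clique on [8, 9, 10, 13] has size 4, forcing χ ≥ 4, and the coloring below uses 4 colors, so χ(G) = 4.
A valid 4-coloring: color 1: [11, 13]; color 2: [10, 12, 14]; color 3: [9, 16]; color 4: [7, 8, 15].

χ(G) = 4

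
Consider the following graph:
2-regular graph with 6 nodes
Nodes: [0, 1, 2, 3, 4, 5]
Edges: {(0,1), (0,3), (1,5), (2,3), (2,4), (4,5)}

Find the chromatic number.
Clique number ω(G) = 2 (lower bound: χ ≥ ω).
The graph is bipartite (no odd cycle), so 2 colors suffice: χ(G) = 2.
A valid 2-coloring: color 1: [0, 2, 5]; color 2: [1, 3, 4].

χ(G) = 2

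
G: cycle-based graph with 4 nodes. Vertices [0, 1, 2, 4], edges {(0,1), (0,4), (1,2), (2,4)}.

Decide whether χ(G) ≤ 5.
Yes, G is 5-colorable

A valid 5-coloring: color 1: [0, 2]; color 2: [1, 4].
(χ(G) = 2 ≤ 5.)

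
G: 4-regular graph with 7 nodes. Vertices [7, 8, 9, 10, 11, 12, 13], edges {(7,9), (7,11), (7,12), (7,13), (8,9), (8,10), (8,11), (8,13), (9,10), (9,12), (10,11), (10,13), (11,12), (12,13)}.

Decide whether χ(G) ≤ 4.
Yes, G is 4-colorable

A valid 4-coloring: color 1: [7, 10]; color 2: [8, 12]; color 3: [9, 11, 13].
(χ(G) = 3 ≤ 4.)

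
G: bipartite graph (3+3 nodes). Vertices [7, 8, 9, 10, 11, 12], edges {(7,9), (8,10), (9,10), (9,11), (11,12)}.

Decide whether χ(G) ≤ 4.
A valid 4-coloring: color 1: [8, 9, 12]; color 2: [7, 10, 11].
(χ(G) = 2 ≤ 4.)

Yes, G is 4-colorable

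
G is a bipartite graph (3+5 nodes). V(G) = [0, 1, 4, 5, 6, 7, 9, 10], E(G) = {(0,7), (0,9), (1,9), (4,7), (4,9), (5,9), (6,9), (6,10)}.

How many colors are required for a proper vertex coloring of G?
χ(G) = 2

Clique number ω(G) = 2 (lower bound: χ ≥ ω).
The graph is bipartite (no odd cycle), so 2 colors suffice: χ(G) = 2.
A valid 2-coloring: color 1: [7, 9, 10]; color 2: [0, 1, 4, 5, 6].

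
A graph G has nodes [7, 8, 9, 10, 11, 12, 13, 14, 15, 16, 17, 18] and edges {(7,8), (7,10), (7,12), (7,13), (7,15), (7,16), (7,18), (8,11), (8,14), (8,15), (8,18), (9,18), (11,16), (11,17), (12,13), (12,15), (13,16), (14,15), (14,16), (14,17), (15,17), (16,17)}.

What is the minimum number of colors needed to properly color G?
χ(G) = 4

Clique number ω(G) = 3 (lower bound: χ ≥ ω).
Suppose a proper 3-coloring c exists. The clique [7, 8, 15] takes 3 distinct colors; by symmetry let c(7) = 1, c(8) = 2, c(15) = 3.
- Vertex 14: neighbors [8, 15] already have colors [2, 3] ⇒ c(14) = 1.
- Vertex 17: neighbors [14, 15] already have colors [1, 3] ⇒ c(17) = 2.
- Vertex 16: neighbors [7, 17] already have colors [1, 2] ⇒ c(16) = 3.
- Vertex 12: neighbors [7, 15] already have colors [1, 3] ⇒ c(12) = 2.
- Vertex 13: neighbors [7, 12, 16] already have colors [1, 2, 3] — all 3 colors blocked. Contradiction.
The forced assignments end in a contradiction, so G has no proper 3-coloring (χ ≥ 4).
The coloring below uses 4 colors, so χ(G) = 4.
A valid 4-coloring: color 1: [7, 9, 11, 14]; color 2: [10, 15, 16, 18]; color 3: [8, 12, 17]; color 4: [13].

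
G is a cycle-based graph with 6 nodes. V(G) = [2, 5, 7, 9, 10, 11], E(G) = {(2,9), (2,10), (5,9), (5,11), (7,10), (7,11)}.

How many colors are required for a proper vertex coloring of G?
χ(G) = 2

Clique number ω(G) = 2 (lower bound: χ ≥ ω).
The graph is bipartite (no odd cycle), so 2 colors suffice: χ(G) = 2.
A valid 2-coloring: color 1: [2, 5, 7]; color 2: [9, 10, 11].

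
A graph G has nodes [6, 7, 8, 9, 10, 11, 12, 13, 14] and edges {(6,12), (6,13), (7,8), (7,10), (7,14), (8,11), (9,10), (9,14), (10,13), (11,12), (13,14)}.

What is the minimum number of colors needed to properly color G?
χ(G) = 3

Clique number ω(G) = 2 (lower bound: χ ≥ ω).
Odd cycle [11, 12, 6, 13, 10, 7, 8] needs 3 colors (χ ≥ 3).
The coloring below uses 3 colors, so χ(G) = 3.
A valid 3-coloring: color 1: [7, 9, 11, 13]; color 2: [8, 10, 12, 14]; color 3: [6].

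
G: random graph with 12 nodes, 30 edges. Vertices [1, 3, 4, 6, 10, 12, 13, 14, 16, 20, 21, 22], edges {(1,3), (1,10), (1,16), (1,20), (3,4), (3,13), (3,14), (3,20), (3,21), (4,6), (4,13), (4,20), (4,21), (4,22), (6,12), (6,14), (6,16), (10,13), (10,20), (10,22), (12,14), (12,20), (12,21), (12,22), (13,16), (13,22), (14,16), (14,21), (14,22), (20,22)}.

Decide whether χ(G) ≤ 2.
The clique on vertices [1, 3, 20] has size 3 > 2, so it alone needs 3 colors.

No, G is not 2-colorable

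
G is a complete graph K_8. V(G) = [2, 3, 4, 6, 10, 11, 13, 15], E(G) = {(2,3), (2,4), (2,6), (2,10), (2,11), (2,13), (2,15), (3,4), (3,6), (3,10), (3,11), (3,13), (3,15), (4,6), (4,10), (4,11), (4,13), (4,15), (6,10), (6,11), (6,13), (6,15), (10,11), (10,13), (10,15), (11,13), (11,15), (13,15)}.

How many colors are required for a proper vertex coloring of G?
χ(G) = 8

Clique number ω(G) = 8 (lower bound: χ ≥ ω).
The clique on [2, 3, 4, 6, 10, 11, 13, 15] has size 8, forcing χ ≥ 8, and the coloring below uses 8 colors, so χ(G) = 8.
A valid 8-coloring: color 1: [11]; color 2: [6]; color 3: [13]; color 4: [10]; color 5: [2]; color 6: [15]; color 7: [3]; color 8: [4].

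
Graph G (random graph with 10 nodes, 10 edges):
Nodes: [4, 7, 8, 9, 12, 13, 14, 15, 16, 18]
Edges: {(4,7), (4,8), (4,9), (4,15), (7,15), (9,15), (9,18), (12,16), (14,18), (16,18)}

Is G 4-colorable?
Yes, G is 4-colorable

A valid 4-coloring: color 1: [4, 12, 13, 18]; color 2: [8, 14, 15, 16]; color 3: [7, 9].
(χ(G) = 3 ≤ 4.)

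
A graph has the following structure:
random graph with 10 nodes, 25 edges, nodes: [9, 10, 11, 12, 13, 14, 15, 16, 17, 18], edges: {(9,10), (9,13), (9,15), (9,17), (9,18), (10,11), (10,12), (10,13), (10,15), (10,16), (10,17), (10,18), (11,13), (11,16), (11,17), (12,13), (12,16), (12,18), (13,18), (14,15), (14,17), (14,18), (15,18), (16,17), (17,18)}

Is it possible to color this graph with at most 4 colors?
A valid 4-coloring: color 1: [10, 14]; color 2: [16, 18]; color 3: [13, 15, 17]; color 4: [9, 11, 12].
(χ(G) = 4 ≤ 4.)

Yes, G is 4-colorable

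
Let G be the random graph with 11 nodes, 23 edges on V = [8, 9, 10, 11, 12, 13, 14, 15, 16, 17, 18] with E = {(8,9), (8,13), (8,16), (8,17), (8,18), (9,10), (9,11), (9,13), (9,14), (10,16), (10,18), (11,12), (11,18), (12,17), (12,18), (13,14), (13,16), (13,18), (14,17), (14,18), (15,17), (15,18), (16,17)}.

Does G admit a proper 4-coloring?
A valid 4-coloring: color 1: [9, 16, 18]; color 2: [8, 10, 12, 14, 15]; color 3: [11, 13, 17].
(χ(G) = 3 ≤ 4.)

Yes, G is 4-colorable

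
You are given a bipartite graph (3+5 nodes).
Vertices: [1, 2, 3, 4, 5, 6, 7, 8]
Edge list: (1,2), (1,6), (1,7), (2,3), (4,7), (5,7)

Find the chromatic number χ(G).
χ(G) = 2

Clique number ω(G) = 2 (lower bound: χ ≥ ω).
The graph is bipartite (no odd cycle), so 2 colors suffice: χ(G) = 2.
A valid 2-coloring: color 1: [2, 6, 7, 8]; color 2: [1, 3, 4, 5].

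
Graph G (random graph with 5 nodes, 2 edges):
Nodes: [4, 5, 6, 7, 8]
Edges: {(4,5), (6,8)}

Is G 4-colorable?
A valid 4-coloring: color 1: [4, 6, 7]; color 2: [5, 8].
(χ(G) = 2 ≤ 4.)

Yes, G is 4-colorable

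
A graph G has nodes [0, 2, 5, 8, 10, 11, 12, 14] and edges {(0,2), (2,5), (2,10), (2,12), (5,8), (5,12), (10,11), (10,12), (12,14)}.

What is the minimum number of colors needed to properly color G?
Clique number ω(G) = 3 (lower bound: χ ≥ ω).
The clique on [2, 10, 12] has size 3, forcing χ ≥ 3, and the coloring below uses 3 colors, so χ(G) = 3.
A valid 3-coloring: color 1: [2, 8, 11, 14]; color 2: [0, 12]; color 3: [5, 10].

χ(G) = 3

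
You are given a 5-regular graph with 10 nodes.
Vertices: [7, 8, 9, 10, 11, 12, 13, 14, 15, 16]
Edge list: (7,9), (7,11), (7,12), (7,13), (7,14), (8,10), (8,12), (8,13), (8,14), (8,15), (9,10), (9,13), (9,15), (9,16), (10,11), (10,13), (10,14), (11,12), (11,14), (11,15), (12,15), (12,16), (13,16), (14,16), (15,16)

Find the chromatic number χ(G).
Clique number ω(G) = 3 (lower bound: χ ≥ ω).
Suppose a proper 3-coloring c exists. The clique [7, 9, 13] takes 3 distinct colors; by symmetry let c(7) = 1, c(9) = 2, c(13) = 3.
- Vertex 10: neighbors [9, 13] already have colors [2, 3] ⇒ c(10) = 1.
- Vertex 8: neighbors [10, 13] already have colors [1, 3] ⇒ c(8) = 2.
- Vertex 12: neighbors [7, 8] already have colors [1, 2] ⇒ c(12) = 3.
- Vertex 11: neighbors [7, 12] already have colors [1, 3] ⇒ c(11) = 2.
- Vertex 16: neighbors [9, 12] already have colors [2, 3] ⇒ c(16) = 1.
- Vertex 15: neighbors [16, 8, 12] already have colors [1, 2, 3] — all 3 colors blocked. Contradiction.
The forced assignments end in a contradiction, so G has no proper 3-coloring (χ ≥ 4).
The coloring below uses 4 colors, so χ(G) = 4.
A valid 4-coloring: color 1: [8, 9, 11]; color 2: [7, 10, 15]; color 3: [12, 13, 14]; color 4: [16].

χ(G) = 4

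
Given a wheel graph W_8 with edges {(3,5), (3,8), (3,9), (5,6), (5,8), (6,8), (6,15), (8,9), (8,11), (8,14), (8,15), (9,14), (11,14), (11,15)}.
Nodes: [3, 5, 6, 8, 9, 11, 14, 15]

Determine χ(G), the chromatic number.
χ(G) = 4

Clique number ω(G) = 3 (lower bound: χ ≥ ω).
Odd cycle [14, 11, 15, 6, 5, 3, 9] needs 3 colors (χ ≥ 3).
Vertex 8 is adjacent to every vertex of [3, 5, 6, 9, 11, 14, 15], which already need 3 colors among themselves, so 8 needs a new color (χ ≥ 4).
The coloring below uses 4 colors, so χ(G) = 4.
A valid 4-coloring: color 1: [8]; color 2: [3, 14, 15]; color 3: [6, 9, 11]; color 4: [5].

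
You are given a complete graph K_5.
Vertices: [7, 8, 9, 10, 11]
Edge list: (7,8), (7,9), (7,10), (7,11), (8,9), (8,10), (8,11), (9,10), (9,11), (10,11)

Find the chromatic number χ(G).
Clique number ω(G) = 5 (lower bound: χ ≥ ω).
The clique on [7, 8, 9, 10, 11] has size 5, forcing χ ≥ 5, and the coloring below uses 5 colors, so χ(G) = 5.
A valid 5-coloring: color 1: [10]; color 2: [8]; color 3: [7]; color 4: [11]; color 5: [9].

χ(G) = 5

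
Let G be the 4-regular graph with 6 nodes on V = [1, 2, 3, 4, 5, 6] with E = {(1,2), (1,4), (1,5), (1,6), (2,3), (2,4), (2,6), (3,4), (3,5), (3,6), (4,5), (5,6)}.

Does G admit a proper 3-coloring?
A valid 3-coloring: color 1: [1, 3]; color 2: [2, 5]; color 3: [4, 6].
(χ(G) = 3 ≤ 3.)

Yes, G is 3-colorable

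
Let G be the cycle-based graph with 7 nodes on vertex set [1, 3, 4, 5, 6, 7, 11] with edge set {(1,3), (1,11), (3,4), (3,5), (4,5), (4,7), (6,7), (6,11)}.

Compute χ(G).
χ(G) = 3

Clique number ω(G) = 3 (lower bound: χ ≥ ω).
The clique on [3, 4, 5] has size 3, forcing χ ≥ 3, and the coloring below uses 3 colors, so χ(G) = 3.
A valid 3-coloring: color 1: [1, 4, 6]; color 2: [3, 7, 11]; color 3: [5].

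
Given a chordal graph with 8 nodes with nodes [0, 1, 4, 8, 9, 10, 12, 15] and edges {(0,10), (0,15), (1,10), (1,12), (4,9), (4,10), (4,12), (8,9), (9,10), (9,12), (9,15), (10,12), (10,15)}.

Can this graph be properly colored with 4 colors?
Yes, G is 4-colorable

A valid 4-coloring: color 1: [8, 10]; color 2: [0, 1, 9]; color 3: [12, 15]; color 4: [4].
(χ(G) = 4 ≤ 4.)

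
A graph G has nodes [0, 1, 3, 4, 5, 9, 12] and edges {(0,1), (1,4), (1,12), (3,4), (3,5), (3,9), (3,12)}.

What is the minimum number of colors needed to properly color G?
Clique number ω(G) = 2 (lower bound: χ ≥ ω).
The graph is bipartite (no odd cycle), so 2 colors suffice: χ(G) = 2.
A valid 2-coloring: color 1: [1, 3]; color 2: [0, 4, 5, 9, 12].

χ(G) = 2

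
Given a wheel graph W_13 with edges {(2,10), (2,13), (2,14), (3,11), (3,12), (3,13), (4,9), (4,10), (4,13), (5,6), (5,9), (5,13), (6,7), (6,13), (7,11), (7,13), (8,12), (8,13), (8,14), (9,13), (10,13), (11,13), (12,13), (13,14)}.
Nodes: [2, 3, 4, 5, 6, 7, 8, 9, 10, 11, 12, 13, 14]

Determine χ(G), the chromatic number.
χ(G) = 3

Clique number ω(G) = 3 (lower bound: χ ≥ ω).
The clique on [2, 10, 13] has size 3, forcing χ ≥ 3, and the coloring below uses 3 colors, so χ(G) = 3.
A valid 3-coloring: color 1: [13]; color 2: [6, 9, 10, 11, 12, 14]; color 3: [2, 3, 4, 5, 7, 8].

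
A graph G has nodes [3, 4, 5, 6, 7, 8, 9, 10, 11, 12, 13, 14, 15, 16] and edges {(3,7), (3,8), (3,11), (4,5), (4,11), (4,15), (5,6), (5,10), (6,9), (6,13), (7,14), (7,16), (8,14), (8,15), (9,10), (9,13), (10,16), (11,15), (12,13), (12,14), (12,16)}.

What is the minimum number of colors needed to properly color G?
χ(G) = 3

Clique number ω(G) = 3 (lower bound: χ ≥ ω).
The clique on [4, 11, 15] has size 3, forcing χ ≥ 3, and the coloring below uses 3 colors, so χ(G) = 3.
A valid 3-coloring: color 1: [3, 5, 9, 14, 15, 16]; color 2: [4, 7, 8, 10, 13]; color 3: [6, 11, 12].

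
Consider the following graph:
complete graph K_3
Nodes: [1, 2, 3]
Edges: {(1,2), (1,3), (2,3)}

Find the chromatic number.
Clique number ω(G) = 3 (lower bound: χ ≥ ω).
The clique on [1, 2, 3] has size 3, forcing χ ≥ 3, and the coloring below uses 3 colors, so χ(G) = 3.
A valid 3-coloring: color 1: [3]; color 2: [1]; color 3: [2].

χ(G) = 3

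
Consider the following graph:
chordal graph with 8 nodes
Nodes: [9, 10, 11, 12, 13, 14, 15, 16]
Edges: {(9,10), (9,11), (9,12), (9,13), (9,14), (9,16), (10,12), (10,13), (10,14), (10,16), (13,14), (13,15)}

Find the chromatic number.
χ(G) = 4

Clique number ω(G) = 4 (lower bound: χ ≥ ω).
The clique on [9, 10, 13, 14] has size 4, forcing χ ≥ 4, and the coloring below uses 4 colors, so χ(G) = 4.
A valid 4-coloring: color 1: [9, 15]; color 2: [10, 11]; color 3: [12, 13, 16]; color 4: [14].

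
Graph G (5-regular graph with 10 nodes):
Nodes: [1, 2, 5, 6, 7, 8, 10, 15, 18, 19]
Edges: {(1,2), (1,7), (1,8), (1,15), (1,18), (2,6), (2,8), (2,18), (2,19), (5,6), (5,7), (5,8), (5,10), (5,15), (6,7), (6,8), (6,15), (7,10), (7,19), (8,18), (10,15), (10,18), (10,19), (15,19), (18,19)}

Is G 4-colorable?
Yes, G is 4-colorable

A valid 4-coloring: color 1: [1, 6, 10]; color 2: [8, 19]; color 3: [2, 5]; color 4: [7, 15, 18].
(χ(G) = 4 ≤ 4.)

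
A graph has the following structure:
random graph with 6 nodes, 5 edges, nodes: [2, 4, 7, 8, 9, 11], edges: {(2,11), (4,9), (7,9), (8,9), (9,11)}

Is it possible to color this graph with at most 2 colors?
Yes, G is 2-colorable

A valid 2-coloring: color 1: [2, 9]; color 2: [4, 7, 8, 11].
(χ(G) = 2 ≤ 2.)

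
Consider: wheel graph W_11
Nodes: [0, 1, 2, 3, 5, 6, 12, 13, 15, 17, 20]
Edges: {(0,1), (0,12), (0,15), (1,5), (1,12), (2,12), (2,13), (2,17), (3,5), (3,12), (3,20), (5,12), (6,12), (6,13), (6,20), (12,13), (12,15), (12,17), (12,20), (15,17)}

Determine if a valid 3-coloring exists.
A valid 3-coloring: color 1: [12]; color 2: [0, 5, 13, 17, 20]; color 3: [1, 2, 3, 6, 15].
(χ(G) = 3 ≤ 3.)

Yes, G is 3-colorable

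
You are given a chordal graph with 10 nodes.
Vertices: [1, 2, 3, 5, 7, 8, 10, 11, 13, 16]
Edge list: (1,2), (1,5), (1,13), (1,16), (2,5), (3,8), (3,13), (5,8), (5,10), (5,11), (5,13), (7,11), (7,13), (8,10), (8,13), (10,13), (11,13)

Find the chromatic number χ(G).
χ(G) = 4

Clique number ω(G) = 4 (lower bound: χ ≥ ω).
The clique on [5, 8, 10, 13] has size 4, forcing χ ≥ 4, and the coloring below uses 4 colors, so χ(G) = 4.
A valid 4-coloring: color 1: [2, 13, 16]; color 2: [3, 5, 7]; color 3: [1, 8, 11]; color 4: [10].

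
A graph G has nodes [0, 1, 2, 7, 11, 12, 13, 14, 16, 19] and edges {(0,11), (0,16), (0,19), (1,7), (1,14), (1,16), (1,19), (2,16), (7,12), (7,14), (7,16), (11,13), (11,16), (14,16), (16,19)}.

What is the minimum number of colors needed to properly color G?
Clique number ω(G) = 4 (lower bound: χ ≥ ω).
The clique on [1, 7, 14, 16] has size 4, forcing χ ≥ 4, and the coloring below uses 4 colors, so χ(G) = 4.
A valid 4-coloring: color 1: [12, 13, 16]; color 2: [0, 1, 2]; color 3: [7, 11, 19]; color 4: [14].

χ(G) = 4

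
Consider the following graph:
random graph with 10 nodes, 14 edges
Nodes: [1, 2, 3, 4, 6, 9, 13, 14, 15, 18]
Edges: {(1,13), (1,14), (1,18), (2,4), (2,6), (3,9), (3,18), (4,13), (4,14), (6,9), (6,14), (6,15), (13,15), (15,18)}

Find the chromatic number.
χ(G) = 3

Clique number ω(G) = 2 (lower bound: χ ≥ ω).
Odd cycle [13, 15, 6, 2, 4] needs 3 colors (χ ≥ 3).
The coloring below uses 3 colors, so χ(G) = 3.
A valid 3-coloring: color 1: [1, 3, 4, 6]; color 2: [2, 9, 13, 14, 18]; color 3: [15].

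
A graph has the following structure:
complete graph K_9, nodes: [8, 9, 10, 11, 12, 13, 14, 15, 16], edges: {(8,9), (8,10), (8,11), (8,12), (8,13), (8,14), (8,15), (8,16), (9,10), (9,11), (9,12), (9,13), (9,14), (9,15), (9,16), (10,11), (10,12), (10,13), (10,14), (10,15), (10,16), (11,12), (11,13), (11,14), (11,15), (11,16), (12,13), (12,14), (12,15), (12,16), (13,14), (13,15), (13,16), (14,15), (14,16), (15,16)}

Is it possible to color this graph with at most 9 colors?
Yes, G is 9-colorable

A valid 9-coloring: color 1: [10]; color 2: [14]; color 3: [13]; color 4: [8]; color 5: [9]; color 6: [15]; color 7: [16]; color 8: [11]; color 9: [12].
(χ(G) = 9 ≤ 9.)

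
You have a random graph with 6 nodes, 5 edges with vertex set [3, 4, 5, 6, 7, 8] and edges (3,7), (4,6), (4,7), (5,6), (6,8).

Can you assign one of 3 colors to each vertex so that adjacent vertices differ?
A valid 3-coloring: color 1: [6, 7]; color 2: [3, 4, 5, 8].
(χ(G) = 2 ≤ 3.)

Yes, G is 3-colorable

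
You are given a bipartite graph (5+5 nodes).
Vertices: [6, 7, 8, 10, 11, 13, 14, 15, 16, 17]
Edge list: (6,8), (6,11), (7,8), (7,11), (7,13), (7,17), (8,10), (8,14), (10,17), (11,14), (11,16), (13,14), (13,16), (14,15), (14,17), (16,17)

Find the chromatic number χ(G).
χ(G) = 2

Clique number ω(G) = 2 (lower bound: χ ≥ ω).
The graph is bipartite (no odd cycle), so 2 colors suffice: χ(G) = 2.
A valid 2-coloring: color 1: [6, 7, 10, 14, 16]; color 2: [8, 11, 13, 15, 17].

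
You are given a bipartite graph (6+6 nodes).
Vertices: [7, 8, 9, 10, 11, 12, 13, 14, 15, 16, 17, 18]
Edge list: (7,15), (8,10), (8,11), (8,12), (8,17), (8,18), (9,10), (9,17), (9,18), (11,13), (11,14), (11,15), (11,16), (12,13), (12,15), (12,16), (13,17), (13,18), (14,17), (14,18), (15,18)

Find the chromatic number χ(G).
Clique number ω(G) = 2 (lower bound: χ ≥ ω).
The graph is bipartite (no odd cycle), so 2 colors suffice: χ(G) = 2.
A valid 2-coloring: color 1: [8, 9, 13, 14, 15, 16]; color 2: [7, 10, 11, 12, 17, 18].

χ(G) = 2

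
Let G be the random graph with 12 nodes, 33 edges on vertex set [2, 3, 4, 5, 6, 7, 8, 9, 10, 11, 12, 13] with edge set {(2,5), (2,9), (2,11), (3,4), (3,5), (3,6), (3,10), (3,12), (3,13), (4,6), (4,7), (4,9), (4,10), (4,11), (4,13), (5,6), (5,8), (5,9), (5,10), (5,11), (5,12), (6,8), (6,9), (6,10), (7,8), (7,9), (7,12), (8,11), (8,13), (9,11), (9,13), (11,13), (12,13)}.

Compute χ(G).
Clique number ω(G) = 4 (lower bound: χ ≥ ω).
The clique on [4, 9, 11, 13] has size 4, forcing χ ≥ 4, and the coloring below uses 4 colors, so χ(G) = 4.
A valid 4-coloring: color 1: [4, 5]; color 2: [3, 8, 9]; color 3: [2, 6, 7, 13]; color 4: [10, 11, 12].

χ(G) = 4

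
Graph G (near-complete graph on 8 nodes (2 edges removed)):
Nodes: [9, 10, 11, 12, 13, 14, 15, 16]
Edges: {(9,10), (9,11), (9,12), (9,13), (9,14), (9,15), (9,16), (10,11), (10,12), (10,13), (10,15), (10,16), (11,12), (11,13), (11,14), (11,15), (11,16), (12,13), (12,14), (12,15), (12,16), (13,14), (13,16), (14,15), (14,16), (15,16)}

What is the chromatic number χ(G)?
Clique number ω(G) = 6 (lower bound: χ ≥ ω).
The clique on [9, 10, 11, 12, 13, 16] has size 6, forcing χ ≥ 6, and the coloring below uses 6 colors, so χ(G) = 6.
A valid 6-coloring: color 1: [9]; color 2: [12]; color 3: [16]; color 4: [11]; color 5: [10, 14]; color 6: [13, 15].

χ(G) = 6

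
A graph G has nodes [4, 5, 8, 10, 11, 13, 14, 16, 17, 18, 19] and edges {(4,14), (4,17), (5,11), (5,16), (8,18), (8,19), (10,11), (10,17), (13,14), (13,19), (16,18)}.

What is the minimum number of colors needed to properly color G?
χ(G) = 3

Clique number ω(G) = 2 (lower bound: χ ≥ ω).
Odd cycle [14, 13, 19, 8, 18, 16, 5, 11, 10, 17, 4] needs 3 colors (χ ≥ 3).
The coloring below uses 3 colors, so χ(G) = 3.
A valid 3-coloring: color 1: [5, 14, 17, 18, 19]; color 2: [4, 8, 11, 13, 16]; color 3: [10].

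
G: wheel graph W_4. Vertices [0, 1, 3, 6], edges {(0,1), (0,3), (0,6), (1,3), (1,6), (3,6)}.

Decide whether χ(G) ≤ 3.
No, G is not 3-colorable

The clique on vertices [0, 1, 3, 6] has size 4 > 3, so it alone needs 4 colors.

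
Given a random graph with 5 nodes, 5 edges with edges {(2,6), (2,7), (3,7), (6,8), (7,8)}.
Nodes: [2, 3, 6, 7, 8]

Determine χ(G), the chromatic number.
χ(G) = 2

Clique number ω(G) = 2 (lower bound: χ ≥ ω).
The graph is bipartite (no odd cycle), so 2 colors suffice: χ(G) = 2.
A valid 2-coloring: color 1: [6, 7]; color 2: [2, 3, 8].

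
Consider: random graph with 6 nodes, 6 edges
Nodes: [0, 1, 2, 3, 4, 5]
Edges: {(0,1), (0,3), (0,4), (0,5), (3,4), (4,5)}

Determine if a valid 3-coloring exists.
Yes, G is 3-colorable

A valid 3-coloring: color 1: [0, 2]; color 2: [1, 4]; color 3: [3, 5].
(χ(G) = 3 ≤ 3.)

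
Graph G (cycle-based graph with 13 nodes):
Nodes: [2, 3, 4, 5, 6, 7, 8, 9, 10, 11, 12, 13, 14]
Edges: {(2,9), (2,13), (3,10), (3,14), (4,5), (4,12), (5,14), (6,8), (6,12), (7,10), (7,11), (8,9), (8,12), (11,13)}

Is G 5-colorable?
Yes, G is 5-colorable

A valid 5-coloring: color 1: [2, 4, 8, 10, 11, 14]; color 2: [3, 5, 7, 9, 12, 13]; color 3: [6].
(χ(G) = 3 ≤ 5.)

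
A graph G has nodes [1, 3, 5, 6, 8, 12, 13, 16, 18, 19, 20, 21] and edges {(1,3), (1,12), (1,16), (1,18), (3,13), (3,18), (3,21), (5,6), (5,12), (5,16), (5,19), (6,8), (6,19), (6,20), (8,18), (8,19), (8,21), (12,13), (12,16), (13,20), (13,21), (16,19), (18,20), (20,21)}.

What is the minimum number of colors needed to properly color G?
χ(G) = 3

Clique number ω(G) = 3 (lower bound: χ ≥ ω).
The clique on [1, 12, 16] has size 3, forcing χ ≥ 3, and the coloring below uses 3 colors, so χ(G) = 3.
A valid 3-coloring: color 1: [3, 12, 19, 20]; color 2: [6, 16, 18, 21]; color 3: [1, 5, 8, 13].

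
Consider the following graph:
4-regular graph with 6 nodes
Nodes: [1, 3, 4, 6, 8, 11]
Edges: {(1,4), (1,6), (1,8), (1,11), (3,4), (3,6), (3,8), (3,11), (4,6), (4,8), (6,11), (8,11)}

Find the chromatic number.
Clique number ω(G) = 3 (lower bound: χ ≥ ω).
The clique on [1, 8, 11] has size 3, forcing χ ≥ 3, and the coloring below uses 3 colors, so χ(G) = 3.
A valid 3-coloring: color 1: [1, 3]; color 2: [6, 8]; color 3: [4, 11].

χ(G) = 3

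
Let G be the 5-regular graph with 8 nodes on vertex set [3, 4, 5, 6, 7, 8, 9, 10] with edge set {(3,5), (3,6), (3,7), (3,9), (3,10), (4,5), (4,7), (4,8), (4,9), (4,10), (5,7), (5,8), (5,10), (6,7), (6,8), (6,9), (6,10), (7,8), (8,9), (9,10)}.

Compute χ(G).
χ(G) = 4

Clique number ω(G) = 4 (lower bound: χ ≥ ω).
The clique on [4, 5, 7, 8] has size 4, forcing χ ≥ 4, and the coloring below uses 4 colors, so χ(G) = 4.
A valid 4-coloring: color 1: [3, 8]; color 2: [4, 6]; color 3: [7, 10]; color 4: [5, 9].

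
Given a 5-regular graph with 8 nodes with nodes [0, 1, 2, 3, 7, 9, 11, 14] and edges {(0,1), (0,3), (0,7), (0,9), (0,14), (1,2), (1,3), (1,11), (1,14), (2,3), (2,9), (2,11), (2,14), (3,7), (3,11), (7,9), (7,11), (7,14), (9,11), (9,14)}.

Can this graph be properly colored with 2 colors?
No, G is not 2-colorable

The clique on vertices [0, 7, 9, 14] has size 4 > 2, so it alone needs 4 colors.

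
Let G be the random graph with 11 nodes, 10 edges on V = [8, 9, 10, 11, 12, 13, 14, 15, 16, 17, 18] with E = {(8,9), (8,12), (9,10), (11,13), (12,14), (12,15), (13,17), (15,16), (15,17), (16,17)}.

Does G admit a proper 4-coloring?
Yes, G is 4-colorable

A valid 4-coloring: color 1: [9, 11, 12, 17, 18]; color 2: [8, 10, 13, 14, 15]; color 3: [16].
(χ(G) = 3 ≤ 4.)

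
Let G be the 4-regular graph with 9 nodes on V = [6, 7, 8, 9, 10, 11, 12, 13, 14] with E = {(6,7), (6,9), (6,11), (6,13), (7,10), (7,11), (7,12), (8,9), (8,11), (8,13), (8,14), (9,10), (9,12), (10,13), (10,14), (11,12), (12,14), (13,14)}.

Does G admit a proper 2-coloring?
No, G is not 2-colorable

The clique on vertices [6, 7, 11] has size 3 > 2, so it alone needs 3 colors.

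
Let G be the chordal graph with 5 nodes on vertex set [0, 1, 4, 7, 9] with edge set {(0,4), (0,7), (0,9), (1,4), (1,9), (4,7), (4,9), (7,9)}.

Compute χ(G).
Clique number ω(G) = 4 (lower bound: χ ≥ ω).
The clique on [0, 4, 7, 9] has size 4, forcing χ ≥ 4, and the coloring below uses 4 colors, so χ(G) = 4.
A valid 4-coloring: color 1: [4]; color 2: [9]; color 3: [0, 1]; color 4: [7].

χ(G) = 4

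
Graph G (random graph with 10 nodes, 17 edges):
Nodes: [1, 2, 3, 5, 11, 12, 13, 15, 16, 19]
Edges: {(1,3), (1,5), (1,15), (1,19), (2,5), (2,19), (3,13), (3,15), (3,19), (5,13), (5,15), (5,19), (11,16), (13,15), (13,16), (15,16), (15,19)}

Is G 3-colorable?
The clique on vertices [1, 3, 15, 19] has size 4 > 3, so it alone needs 4 colors.

No, G is not 3-colorable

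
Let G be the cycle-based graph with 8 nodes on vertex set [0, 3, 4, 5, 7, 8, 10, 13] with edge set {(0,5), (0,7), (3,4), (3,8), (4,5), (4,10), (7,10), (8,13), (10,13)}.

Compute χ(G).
Clique number ω(G) = 2 (lower bound: χ ≥ ω).
Odd cycle [13, 8, 3, 4, 10] needs 3 colors (χ ≥ 3).
The coloring below uses 3 colors, so χ(G) = 3.
A valid 3-coloring: color 1: [0, 8, 10]; color 2: [4, 7, 13]; color 3: [3, 5].

χ(G) = 3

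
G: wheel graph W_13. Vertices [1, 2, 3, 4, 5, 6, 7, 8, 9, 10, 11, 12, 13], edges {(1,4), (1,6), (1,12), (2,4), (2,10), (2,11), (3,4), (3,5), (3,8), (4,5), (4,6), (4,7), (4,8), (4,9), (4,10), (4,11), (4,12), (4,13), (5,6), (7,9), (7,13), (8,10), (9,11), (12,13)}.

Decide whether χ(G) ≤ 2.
The clique on vertices [1, 4, 12] has size 3 > 2, so it alone needs 3 colors.

No, G is not 2-colorable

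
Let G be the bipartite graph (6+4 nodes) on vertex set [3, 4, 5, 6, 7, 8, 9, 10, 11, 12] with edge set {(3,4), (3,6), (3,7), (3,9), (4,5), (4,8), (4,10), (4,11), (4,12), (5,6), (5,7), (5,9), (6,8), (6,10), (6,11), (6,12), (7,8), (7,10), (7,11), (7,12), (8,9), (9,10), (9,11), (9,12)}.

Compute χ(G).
Clique number ω(G) = 2 (lower bound: χ ≥ ω).
The graph is bipartite (no odd cycle), so 2 colors suffice: χ(G) = 2.
A valid 2-coloring: color 1: [4, 6, 7, 9]; color 2: [3, 5, 8, 10, 11, 12].

χ(G) = 2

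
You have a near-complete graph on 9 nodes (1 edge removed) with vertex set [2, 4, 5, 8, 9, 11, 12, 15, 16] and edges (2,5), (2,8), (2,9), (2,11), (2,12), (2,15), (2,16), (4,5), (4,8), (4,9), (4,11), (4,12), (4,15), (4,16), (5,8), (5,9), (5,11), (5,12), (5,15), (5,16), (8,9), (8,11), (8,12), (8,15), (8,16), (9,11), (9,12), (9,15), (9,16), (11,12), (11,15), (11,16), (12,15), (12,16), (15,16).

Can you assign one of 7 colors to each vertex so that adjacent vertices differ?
No, G is not 7-colorable

The clique on vertices [2, 5, 8, 9, 11, 12, 15, 16] has size 8 > 7, so it alone needs 8 colors.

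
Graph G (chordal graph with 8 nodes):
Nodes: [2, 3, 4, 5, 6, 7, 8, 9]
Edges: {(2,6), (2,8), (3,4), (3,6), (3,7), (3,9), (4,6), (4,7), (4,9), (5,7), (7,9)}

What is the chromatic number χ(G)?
Clique number ω(G) = 4 (lower bound: χ ≥ ω).
The clique on [3, 4, 7, 9] has size 4, forcing χ ≥ 4, and the coloring below uses 4 colors, so χ(G) = 4.
A valid 4-coloring: color 1: [2, 3, 5]; color 2: [6, 7, 8]; color 3: [4]; color 4: [9].

χ(G) = 4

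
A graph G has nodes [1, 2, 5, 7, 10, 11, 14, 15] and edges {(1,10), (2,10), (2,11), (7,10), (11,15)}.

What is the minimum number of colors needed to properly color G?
χ(G) = 2

Clique number ω(G) = 2 (lower bound: χ ≥ ω).
The graph is bipartite (no odd cycle), so 2 colors suffice: χ(G) = 2.
A valid 2-coloring: color 1: [5, 10, 11, 14]; color 2: [1, 2, 7, 15].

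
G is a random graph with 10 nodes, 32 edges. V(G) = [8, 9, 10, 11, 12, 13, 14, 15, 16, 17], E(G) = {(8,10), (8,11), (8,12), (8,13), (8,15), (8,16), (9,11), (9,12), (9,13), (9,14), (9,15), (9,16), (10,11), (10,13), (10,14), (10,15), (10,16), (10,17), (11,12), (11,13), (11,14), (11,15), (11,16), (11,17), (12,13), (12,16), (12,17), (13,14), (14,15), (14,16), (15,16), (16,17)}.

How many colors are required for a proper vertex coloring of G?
Clique number ω(G) = 5 (lower bound: χ ≥ ω).
The clique on [9, 11, 14, 15, 16] has size 5, forcing χ ≥ 5, and the coloring below uses 5 colors, so χ(G) = 5.
A valid 5-coloring: color 1: [11]; color 2: [13, 16]; color 3: [9, 10]; color 4: [8, 14, 17]; color 5: [12, 15].

χ(G) = 5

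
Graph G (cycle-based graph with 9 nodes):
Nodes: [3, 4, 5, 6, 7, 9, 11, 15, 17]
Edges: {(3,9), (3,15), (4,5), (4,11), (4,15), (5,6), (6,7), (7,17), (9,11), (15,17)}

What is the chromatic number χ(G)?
Clique number ω(G) = 2 (lower bound: χ ≥ ω).
Odd cycle [3, 9, 11, 4, 15] needs 3 colors (χ ≥ 3).
The coloring below uses 3 colors, so χ(G) = 3.
A valid 3-coloring: color 1: [5, 7, 9, 15]; color 2: [3, 4, 6, 17]; color 3: [11].

χ(G) = 3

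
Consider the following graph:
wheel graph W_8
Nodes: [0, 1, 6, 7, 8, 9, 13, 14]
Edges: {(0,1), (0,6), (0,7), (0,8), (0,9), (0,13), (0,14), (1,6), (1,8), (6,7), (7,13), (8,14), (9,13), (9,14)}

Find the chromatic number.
χ(G) = 4

Clique number ω(G) = 3 (lower bound: χ ≥ ω).
Odd cycle [8, 14, 9, 13, 7, 6, 1] needs 3 colors (χ ≥ 3).
Vertex 0 is adjacent to every vertex of [1, 6, 7, 8, 9, 13, 14], which already need 3 colors among themselves, so 0 needs a new color (χ ≥ 4).
The coloring below uses 4 colors, so χ(G) = 4.
A valid 4-coloring: color 1: [0]; color 2: [6, 8, 9]; color 3: [1, 13, 14]; color 4: [7].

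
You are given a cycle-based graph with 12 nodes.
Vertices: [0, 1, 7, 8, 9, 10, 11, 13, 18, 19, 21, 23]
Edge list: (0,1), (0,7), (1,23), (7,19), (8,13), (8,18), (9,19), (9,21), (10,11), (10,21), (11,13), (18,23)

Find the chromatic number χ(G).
Clique number ω(G) = 2 (lower bound: χ ≥ ω).
The graph is bipartite (no odd cycle), so 2 colors suffice: χ(G) = 2.
A valid 2-coloring: color 1: [1, 7, 9, 10, 13, 18]; color 2: [0, 8, 11, 19, 21, 23].

χ(G) = 2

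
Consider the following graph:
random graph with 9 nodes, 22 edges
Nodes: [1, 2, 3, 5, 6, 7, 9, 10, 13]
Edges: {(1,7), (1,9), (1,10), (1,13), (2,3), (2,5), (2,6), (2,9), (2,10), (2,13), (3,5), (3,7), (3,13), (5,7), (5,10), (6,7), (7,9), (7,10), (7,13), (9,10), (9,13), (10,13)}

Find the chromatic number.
χ(G) = 5

Clique number ω(G) = 5 (lower bound: χ ≥ ω).
The clique on [1, 7, 9, 10, 13] has size 5, forcing χ ≥ 5, and the coloring below uses 5 colors, so χ(G) = 5.
A valid 5-coloring: color 1: [2, 7]; color 2: [5, 6, 13]; color 3: [3, 10]; color 4: [9]; color 5: [1].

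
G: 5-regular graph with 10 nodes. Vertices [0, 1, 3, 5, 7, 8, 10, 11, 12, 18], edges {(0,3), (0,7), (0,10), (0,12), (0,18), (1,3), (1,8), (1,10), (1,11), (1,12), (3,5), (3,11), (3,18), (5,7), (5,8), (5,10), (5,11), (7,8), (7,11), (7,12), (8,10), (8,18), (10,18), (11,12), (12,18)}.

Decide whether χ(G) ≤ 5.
Yes, G is 5-colorable

A valid 5-coloring: color 1: [3, 10, 12]; color 2: [0, 8, 11]; color 3: [1, 7, 18]; color 4: [5].
(χ(G) = 4 ≤ 5.)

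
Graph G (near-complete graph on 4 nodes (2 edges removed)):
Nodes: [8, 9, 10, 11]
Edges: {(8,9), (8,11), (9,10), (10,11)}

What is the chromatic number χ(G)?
χ(G) = 2

Clique number ω(G) = 2 (lower bound: χ ≥ ω).
The graph is bipartite (no odd cycle), so 2 colors suffice: χ(G) = 2.
A valid 2-coloring: color 1: [9, 11]; color 2: [8, 10].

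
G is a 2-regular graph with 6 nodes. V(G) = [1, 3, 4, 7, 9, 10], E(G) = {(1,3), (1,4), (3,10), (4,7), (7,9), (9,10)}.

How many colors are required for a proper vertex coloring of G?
Clique number ω(G) = 2 (lower bound: χ ≥ ω).
The graph is bipartite (no odd cycle), so 2 colors suffice: χ(G) = 2.
A valid 2-coloring: color 1: [3, 4, 9]; color 2: [1, 7, 10].

χ(G) = 2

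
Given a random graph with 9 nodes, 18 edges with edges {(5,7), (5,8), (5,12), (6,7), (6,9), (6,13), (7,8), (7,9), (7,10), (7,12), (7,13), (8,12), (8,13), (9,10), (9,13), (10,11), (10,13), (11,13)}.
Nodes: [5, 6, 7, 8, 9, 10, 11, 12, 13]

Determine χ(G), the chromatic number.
χ(G) = 4

Clique number ω(G) = 4 (lower bound: χ ≥ ω).
The clique on [7, 9, 10, 13] has size 4, forcing χ ≥ 4, and the coloring below uses 4 colors, so χ(G) = 4.
A valid 4-coloring: color 1: [7, 11]; color 2: [12, 13]; color 3: [6, 8, 10]; color 4: [5, 9].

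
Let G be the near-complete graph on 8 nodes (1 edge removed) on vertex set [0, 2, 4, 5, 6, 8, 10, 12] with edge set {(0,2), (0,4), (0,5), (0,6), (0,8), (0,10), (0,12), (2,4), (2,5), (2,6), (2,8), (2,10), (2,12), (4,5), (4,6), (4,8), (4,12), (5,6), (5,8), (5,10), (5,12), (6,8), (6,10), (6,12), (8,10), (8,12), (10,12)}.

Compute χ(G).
χ(G) = 7

Clique number ω(G) = 7 (lower bound: χ ≥ ω).
The clique on [0, 2, 5, 6, 8, 10, 12] has size 7, forcing χ ≥ 7, and the coloring below uses 7 colors, so χ(G) = 7.
A valid 7-coloring: color 1: [2]; color 2: [0]; color 3: [6]; color 4: [8]; color 5: [12]; color 6: [5]; color 7: [4, 10].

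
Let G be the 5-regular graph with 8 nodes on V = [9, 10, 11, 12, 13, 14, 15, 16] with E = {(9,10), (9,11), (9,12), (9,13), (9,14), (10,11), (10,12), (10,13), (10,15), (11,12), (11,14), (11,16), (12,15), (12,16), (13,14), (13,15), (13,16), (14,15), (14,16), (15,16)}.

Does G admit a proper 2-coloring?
No, G is not 2-colorable

The clique on vertices [13, 14, 15, 16] has size 4 > 2, so it alone needs 4 colors.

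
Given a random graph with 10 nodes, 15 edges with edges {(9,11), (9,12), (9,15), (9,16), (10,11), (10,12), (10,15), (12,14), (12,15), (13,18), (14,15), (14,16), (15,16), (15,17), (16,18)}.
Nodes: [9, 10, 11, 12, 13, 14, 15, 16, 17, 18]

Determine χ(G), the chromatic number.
χ(G) = 3

Clique number ω(G) = 3 (lower bound: χ ≥ ω).
The clique on [9, 15, 16] has size 3, forcing χ ≥ 3, and the coloring below uses 3 colors, so χ(G) = 3.
A valid 3-coloring: color 1: [11, 15, 18]; color 2: [9, 10, 13, 14, 17]; color 3: [12, 16].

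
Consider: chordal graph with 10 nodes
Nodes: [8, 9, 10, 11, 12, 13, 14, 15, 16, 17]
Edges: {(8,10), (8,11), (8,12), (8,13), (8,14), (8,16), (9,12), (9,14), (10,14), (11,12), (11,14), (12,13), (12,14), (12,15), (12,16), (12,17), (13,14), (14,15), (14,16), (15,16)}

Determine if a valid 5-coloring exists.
Yes, G is 5-colorable

A valid 5-coloring: color 1: [10, 12]; color 2: [14, 17]; color 3: [8, 9, 15]; color 4: [11, 13, 16].
(χ(G) = 4 ≤ 5.)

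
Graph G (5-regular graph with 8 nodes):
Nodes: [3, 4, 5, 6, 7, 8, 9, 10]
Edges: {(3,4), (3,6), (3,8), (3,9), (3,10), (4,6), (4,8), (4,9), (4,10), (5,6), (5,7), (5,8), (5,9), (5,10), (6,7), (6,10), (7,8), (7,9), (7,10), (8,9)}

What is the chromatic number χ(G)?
χ(G) = 4

Clique number ω(G) = 4 (lower bound: χ ≥ ω).
The clique on [3, 4, 8, 9] has size 4, forcing χ ≥ 4, and the coloring below uses 4 colors, so χ(G) = 4.
A valid 4-coloring: color 1: [3, 7]; color 2: [9, 10]; color 3: [4, 5]; color 4: [6, 8].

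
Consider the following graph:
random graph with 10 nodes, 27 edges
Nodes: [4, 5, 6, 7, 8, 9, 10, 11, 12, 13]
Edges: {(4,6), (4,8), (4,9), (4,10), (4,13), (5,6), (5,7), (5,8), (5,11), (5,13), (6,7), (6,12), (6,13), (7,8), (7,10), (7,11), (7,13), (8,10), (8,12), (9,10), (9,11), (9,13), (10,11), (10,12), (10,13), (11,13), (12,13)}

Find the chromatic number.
χ(G) = 5

Clique number ω(G) = 4 (lower bound: χ ≥ ω).
Suppose a proper 4-coloring c exists. The clique [4, 9, 10, 13] takes 4 distinct colors; by symmetry let c(4) = 1, c(9) = 2, c(10) = 3, c(13) = 4.
- Vertex 11: neighbors [9, 10, 13] already have colors [2, 3, 4] ⇒ c(11) = 1.
- Vertex 7: neighbors [11, 10, 13] already have colors [1, 3, 4] ⇒ c(7) = 2.
- Vertex 5: neighbors [11, 7, 13] already have colors [1, 2, 4] ⇒ c(5) = 3.
- Vertex 6: neighbors [4, 7, 5, 13] already have colors [1, 2, 3, 4] — all 4 colors blocked. Contradiction.
The forced assignments end in a contradiction, so G has no proper 4-coloring (χ ≥ 5).
The coloring below uses 5 colors, so χ(G) = 5.
A valid 5-coloring: color 1: [8, 13]; color 2: [5, 10]; color 3: [4, 7, 12]; color 4: [6, 11]; color 5: [9].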